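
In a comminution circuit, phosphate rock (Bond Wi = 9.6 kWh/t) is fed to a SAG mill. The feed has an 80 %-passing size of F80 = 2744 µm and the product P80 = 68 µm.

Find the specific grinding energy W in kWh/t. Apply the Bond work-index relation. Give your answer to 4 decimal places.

W = 9.8091 kWh/t

Bond:  W = 10 Wi (1/√P − 1/√F)
1/√68 = 0.121268;  1/√2744 = 0.019090
W = 10·9.6·(0.121268 − 0.019090) = 9.8091 kWh/t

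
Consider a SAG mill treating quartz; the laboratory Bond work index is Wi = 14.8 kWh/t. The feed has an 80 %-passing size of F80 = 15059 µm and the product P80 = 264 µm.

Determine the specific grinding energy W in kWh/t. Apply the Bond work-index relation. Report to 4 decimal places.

W = 10·Wi·[P80^(−½) − F80^(−½)]
1/√264 = 0.061546;  1/√15059 = 0.008149
W = 10·14.8·(0.061546 − 0.008149) = 7.9027 kWh/t

W = 7.9027 kWh/t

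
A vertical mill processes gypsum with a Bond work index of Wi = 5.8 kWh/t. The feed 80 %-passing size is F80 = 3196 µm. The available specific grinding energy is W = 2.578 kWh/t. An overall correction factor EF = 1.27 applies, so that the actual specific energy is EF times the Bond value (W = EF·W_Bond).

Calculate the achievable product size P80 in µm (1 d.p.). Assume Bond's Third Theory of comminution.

W = 10 Wi / √P80 − 10 Wi / √F80
W_Bond = W / EF = 2.578 / 1.27 = 2.0299 kWh/t
P80^-0.5 = F80^-0.5 + W_Bond/(10 Wi)
  = 2.0299/(10·5.8) + 1/√3196 = 0.034999 + 0.017689 = 0.052687
P80 = (1/0.052687)² = 18.9799² = 360.24 µm

P80 = 360.2 µm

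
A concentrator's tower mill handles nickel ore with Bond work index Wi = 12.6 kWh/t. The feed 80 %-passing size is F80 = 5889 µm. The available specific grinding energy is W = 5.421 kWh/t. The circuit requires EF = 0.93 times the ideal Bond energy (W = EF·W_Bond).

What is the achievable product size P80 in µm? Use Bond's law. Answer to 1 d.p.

P80 = 284.4 µm

W = 10·Wi·[P80^(−½) − F80^(−½)]
W_Bond = W / EF = 5.421 / 0.93 = 5.8290 kWh/t
P80^-0.5 = F80^-0.5 + W_Bond/(10 Wi)
  = 5.8290/(10·12.6) + 1/√5889 = 0.046262 + 0.013031 = 0.059293
P80 = (1/0.059293)² = 16.8653² = 284.44 µm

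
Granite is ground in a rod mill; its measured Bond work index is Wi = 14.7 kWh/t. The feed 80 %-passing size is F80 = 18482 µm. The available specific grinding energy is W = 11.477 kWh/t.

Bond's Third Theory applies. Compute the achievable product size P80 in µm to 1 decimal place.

P80 = 137.0 µm

W = 10 Wi / √P80 − 10 Wi / √F80
P80^(−½) = W/(10 Wi) + F80^(−½)
  = 11.4770/(10·14.7) + 1/√18482 = 0.078075 + 0.007356 = 0.085431
P80 = (1/0.085431)² = 11.7054² = 137.02 µm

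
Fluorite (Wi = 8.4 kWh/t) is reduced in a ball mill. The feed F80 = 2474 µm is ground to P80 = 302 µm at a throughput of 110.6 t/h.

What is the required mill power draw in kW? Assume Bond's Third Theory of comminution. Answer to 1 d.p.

P = 347.8 kW

Bond:  W = 10 Wi (1/√P − 1/√F)
W = 10·8.4·(1/√302 − 1/√2474) = 10·8.4·(0.037439) = 3.1449 kWh/t
Power = W × throughput = 3.1449 kWh/t × 110.6 t/h = 347.8 kW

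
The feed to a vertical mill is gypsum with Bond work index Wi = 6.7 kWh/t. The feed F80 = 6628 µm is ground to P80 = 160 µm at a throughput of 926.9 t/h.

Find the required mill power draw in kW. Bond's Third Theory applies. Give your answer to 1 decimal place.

W = 10·Wi·[P80^(−½) − F80^(−½)]
W = 10·6.7·(1/√160 − 1/√6628) = 10·6.7·(0.066774) = 4.4738 kWh/t
P = W·T = 4.4738·926.9 = 4146.8 kW

P = 4146.8 kW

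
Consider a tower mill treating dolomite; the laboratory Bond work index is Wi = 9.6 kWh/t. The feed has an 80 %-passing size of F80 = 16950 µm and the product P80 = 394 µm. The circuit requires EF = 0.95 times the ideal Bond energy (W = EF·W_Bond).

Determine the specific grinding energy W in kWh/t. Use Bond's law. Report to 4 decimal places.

W = 3.8941 kWh/t

Bond: W = 10·Wi·(1/√P80 − 1/√F80)
1/√394 = 0.050379;  1/√16950 = 0.007681
W = 10·9.6·(0.050379 − 0.007681) = 4.0990 kWh/t
W_actual = 0.95 × 4.0990 = 3.8941 kWh/t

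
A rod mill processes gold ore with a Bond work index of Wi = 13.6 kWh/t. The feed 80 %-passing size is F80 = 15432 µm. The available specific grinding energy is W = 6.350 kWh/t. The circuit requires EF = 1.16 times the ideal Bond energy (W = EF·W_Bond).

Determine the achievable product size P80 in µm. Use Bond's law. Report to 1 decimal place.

P80 = 428.6 µm

W = 10·Wi·[P80^(−½) − F80^(−½)]
W_Bond = W / EF = 6.350 / 1.16 = 5.4741 kWh/t
P80^-0.5 = F80^-0.5 + W_Bond/(10 Wi)
  = 5.4741/(10·13.6) + 1/√15432 = 0.040251 + 0.008050 = 0.048301
P80 = (1/0.048301)² = 20.7036² = 428.64 µm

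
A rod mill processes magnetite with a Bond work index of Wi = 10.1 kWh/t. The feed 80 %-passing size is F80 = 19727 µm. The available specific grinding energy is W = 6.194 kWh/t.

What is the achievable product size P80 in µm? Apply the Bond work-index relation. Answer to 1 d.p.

W = 10 Wi (1/√P80 − 1/√F80)  [Bond]
⇒ 1/√P80 = W/(10 Wi) + 1/√F80
  = 6.1940/(10·10.1) + 1/√19727 = 0.061327 + 0.007120 = 0.068447
P80 = (1/0.068447)² = 14.6099² = 213.45 µm

P80 = 213.5 µm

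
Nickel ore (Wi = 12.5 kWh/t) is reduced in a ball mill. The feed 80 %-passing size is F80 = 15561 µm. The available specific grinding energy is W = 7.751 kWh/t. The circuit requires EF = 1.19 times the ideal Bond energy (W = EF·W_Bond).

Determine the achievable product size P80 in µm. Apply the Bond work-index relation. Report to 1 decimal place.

W = 10 Wi (1/√P80 − 1/√F80)  [Bond]
W_Bond = W / EF = 7.751 / 1.19 = 6.5134 kWh/t
⇒ 1/√P80 = W_Bond/(10 Wi) + 1/√F80
  = 6.5134/(10·12.5) + 1/√15561 = 0.052108 + 0.008016 = 0.060124
P80 = (1/0.060124)² = 16.6323² = 276.63 µm

P80 = 276.6 µm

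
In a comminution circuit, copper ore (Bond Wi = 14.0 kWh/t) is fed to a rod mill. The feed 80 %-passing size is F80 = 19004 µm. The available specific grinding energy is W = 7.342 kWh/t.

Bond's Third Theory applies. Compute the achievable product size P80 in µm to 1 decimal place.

W = 10 Wi / √P80 − 10 Wi / √F80
⇒ 1/√P80 = W/(10·Wi) + 1/√F80
  = 7.3420/(10·14.0) + 1/√19004 = 0.052443 + 0.007254 = 0.059697
P80 = (1/0.059697)² = 16.7513² = 280.61 µm

P80 = 280.6 µm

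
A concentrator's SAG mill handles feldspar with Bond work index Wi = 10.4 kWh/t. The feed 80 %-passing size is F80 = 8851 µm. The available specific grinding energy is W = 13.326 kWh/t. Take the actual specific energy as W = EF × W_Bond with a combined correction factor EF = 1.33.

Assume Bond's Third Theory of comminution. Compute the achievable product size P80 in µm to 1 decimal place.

Bond: W = 10·Wi·(1/√P80 − 1/√F80)
W_Bond = W / EF = 13.326 / 1.33 = 10.0195 kWh/t
⇒ 1/√P80 = W_Bond/(10·Wi) + 1/√F80
  = 10.0195/(10·10.4) + 1/√8851 = 0.096342 + 0.010629 = 0.106971
P80 = (1/0.106971)² = 9.3483² = 87.39 µm

P80 = 87.4 µm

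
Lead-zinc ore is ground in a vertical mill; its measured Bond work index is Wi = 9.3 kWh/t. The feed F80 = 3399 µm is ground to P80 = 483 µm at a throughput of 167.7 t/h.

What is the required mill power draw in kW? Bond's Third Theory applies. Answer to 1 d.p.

P = 442.1 kW

W = 10 Wi (P80^-0.5 − F80^-0.5)
W = 10·9.3·(1/√483 − 1/√3399) = 10·9.3·(0.028349) = 2.6365 kWh/t
Power = W × throughput = 2.6365 kWh/t × 167.7 t/h = 442.1 kW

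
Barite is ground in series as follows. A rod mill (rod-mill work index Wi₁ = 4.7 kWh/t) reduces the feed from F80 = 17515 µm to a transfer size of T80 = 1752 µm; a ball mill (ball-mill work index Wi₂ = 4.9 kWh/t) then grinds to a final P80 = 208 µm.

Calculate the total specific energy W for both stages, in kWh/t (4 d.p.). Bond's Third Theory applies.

W = 2.9946 kWh/t

W = 10·Wi·(P80^(-½) − F80^(-½))
Stage 1 (17515→1752 µm, Wi₁=4.7): W₁ = 10·4.7·(0.023891 − 0.007556) = 0.7677 kWh/t
Stage 2 (1752→208 µm, Wi₂=4.9): W₂ = 10·4.9·(0.069338 − 0.023891) = 2.2269 kWh/t
W = W₁ + W₂ = 0.7677 + 2.2269 = 2.9946 kWh/t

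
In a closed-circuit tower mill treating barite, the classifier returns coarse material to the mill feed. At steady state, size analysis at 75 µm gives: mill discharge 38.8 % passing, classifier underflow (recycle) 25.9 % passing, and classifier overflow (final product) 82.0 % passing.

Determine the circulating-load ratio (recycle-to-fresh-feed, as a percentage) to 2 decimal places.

CL = 334.88 %

Balance %-passing 75 µm (r = R/F):
(1+r)d = ru + o → r = (o−d)/(d−u)
r = (82.0 − 38.8)/(38.8 − 25.9) = 43.2/12.9 = 3.3488
CL = 100·r = 334.88 %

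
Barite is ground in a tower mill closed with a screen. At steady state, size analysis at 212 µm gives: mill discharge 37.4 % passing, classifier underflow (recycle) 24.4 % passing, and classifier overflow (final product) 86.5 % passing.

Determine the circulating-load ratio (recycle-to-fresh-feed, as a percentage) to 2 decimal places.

Balance %-passing 212 µm (r = R/F):
Fd + Rd = Ru + Fo ⇒ R/F = (o−d)/(d−u)
r = (86.5 − 37.4)/(37.4 − 24.4) = 49.1/13.0 = 3.7769
CL = 100·r = 377.69 %

CL = 377.69 %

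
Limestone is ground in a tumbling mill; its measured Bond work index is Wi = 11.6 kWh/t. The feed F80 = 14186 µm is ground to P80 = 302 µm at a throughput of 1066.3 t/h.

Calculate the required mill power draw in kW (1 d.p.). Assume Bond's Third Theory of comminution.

P = 6079.1 kW

W_Bond = 10·Wi·(1/√P₈₀ − 1/√F₈₀)
W = 10·11.6·(1/√302 − 1/√14186) = 10·11.6·(0.049148) = 5.7011 kWh/t
P = W·T = 5.7011·1066.3 = 6079.1 kW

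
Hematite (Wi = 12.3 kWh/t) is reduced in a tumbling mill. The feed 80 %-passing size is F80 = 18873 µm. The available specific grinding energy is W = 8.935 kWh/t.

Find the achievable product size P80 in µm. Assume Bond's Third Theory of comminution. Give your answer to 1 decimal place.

W = 10 Wi / √P80 − 10 Wi / √F80
P80^-0.5 = F80^-0.5 + W/(10 Wi)
  = 8.9350/(10·12.3) + 1/√18873 = 0.072642 + 0.007279 = 0.079921
P80 = (1/0.079921)² = 12.5123² = 156.56 µm

P80 = 156.6 µm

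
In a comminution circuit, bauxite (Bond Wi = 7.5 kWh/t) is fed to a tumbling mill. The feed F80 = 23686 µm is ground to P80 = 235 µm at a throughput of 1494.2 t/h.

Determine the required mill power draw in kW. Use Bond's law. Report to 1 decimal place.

P = 6582.2 kW

Bond: W = 10·Wi·(1/√P80 − 1/√F80)
W = 10·7.5·(1/√235 − 1/√23686) = 10·7.5·(0.058735) = 4.4051 kWh/t
Power = W × throughput = 4.4051 kWh/t × 1494.2 t/h = 6582.2 kW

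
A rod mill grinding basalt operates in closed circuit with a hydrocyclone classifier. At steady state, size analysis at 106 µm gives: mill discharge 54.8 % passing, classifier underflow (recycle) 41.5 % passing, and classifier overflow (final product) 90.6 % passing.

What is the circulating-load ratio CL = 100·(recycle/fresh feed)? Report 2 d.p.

CL = 269.17 %

Balance %-passing 106 µm (r = R/F):
Fd + Rd = Ru + Fo ⇒ R/F = (o−d)/(d−u)
r = (90.6 − 54.8)/(54.8 − 41.5) = 35.8/13.3 = 2.6917
CL = 100·r = 269.17 %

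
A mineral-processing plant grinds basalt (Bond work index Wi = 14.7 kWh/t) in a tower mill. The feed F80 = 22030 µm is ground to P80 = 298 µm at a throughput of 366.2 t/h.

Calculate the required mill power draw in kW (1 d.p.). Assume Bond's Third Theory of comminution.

P = 2755.7 kW

W = 10·Wi·(P80^(-½) − F80^(-½))
W = 10·14.7·(1/√298 − 1/√22030) = 10·14.7·(0.051191) = 7.5251 kWh/t
Mill draw = 7.5251 × 366.2 = 2755.7 kW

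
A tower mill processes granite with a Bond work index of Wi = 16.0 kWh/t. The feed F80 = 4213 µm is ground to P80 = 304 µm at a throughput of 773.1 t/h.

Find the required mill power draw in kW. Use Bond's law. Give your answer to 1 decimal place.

P = 5188.7 kW

W = 10 Wi (P80^-0.5 − F80^-0.5)
W = 10·16.0·(1/√304 − 1/√4213) = 10·16.0·(0.041947) = 6.7116 kWh/t
P_mill = W·ṁ = 6.7116·773.1 = 5188.7 kW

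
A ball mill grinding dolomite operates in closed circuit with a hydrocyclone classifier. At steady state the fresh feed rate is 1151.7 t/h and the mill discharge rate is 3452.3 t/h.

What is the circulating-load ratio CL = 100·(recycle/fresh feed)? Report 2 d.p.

Steady state: M = F + R.
R = M − F = 3452.3 − 1151.7 = 2300.6 t/h
CL = 100·R/F = 100·2300.6/1151.7 = 199.76 %

CL = 199.76 %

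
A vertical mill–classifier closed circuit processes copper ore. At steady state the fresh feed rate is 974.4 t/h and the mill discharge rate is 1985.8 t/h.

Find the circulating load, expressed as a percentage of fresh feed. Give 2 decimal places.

CL = 103.80 %

Discharge = new feed + return, hence
R = M − F = 1985.8 − 974.4 = 1011.4 t/h
CL = 100·R/F = 100·1011.4/974.4 = 103.80 %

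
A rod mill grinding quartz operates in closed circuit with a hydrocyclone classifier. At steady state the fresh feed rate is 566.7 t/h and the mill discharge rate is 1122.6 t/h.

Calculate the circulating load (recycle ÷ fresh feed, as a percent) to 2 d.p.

CL = 98.09 %

Discharge = new feed + return, hence
R = M − F = 1122.6 − 566.7 = 555.9 t/h
CL = 100·R/F = 100·555.9/566.7 = 98.09 %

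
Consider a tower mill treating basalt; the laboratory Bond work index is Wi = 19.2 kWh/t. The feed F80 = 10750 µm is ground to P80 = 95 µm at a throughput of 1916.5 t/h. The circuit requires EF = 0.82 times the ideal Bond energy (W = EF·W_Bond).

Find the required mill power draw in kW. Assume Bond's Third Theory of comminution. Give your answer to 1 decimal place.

W = 10 Wi (P80^-0.5 − F80^-0.5)
W = 10·19.2·(1/√95 − 1/√10750) = 10·19.2·(0.092953) = 17.8470 kWh/t
W_actual = 0.82 × 17.8470 = 14.6345 kWh/t
P_mill = W·ṁ = 14.6345·1916.5 = 28047.1 kW

P = 28047.1 kW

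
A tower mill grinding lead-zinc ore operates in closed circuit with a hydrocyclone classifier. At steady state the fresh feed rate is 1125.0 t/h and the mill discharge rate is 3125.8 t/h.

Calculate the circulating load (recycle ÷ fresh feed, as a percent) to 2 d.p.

CL = 177.85 %

Steady state: M = F + R.
R = M − F = 3125.8 − 1125.0 = 2000.8 t/h
CL = 100·R/F = 100·2000.8/1125.0 = 177.85 %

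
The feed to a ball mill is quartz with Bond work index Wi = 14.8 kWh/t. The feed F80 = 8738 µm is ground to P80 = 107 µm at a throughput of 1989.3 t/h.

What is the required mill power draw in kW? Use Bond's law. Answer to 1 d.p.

W = 10·Wi·[P80^(−½) − F80^(−½)]
W = 10·14.8·(1/√107 − 1/√8738) = 10·14.8·(0.085976) = 12.7244 kWh/t
Power = W × throughput = 12.7244 kWh/t × 1989.3 t/h = 25312.7 kW

P = 25312.7 kW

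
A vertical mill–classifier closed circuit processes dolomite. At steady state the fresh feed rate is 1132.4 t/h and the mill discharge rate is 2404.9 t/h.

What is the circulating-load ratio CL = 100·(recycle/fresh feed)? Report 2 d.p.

Discharge = new feed + return, hence
R = M − F = 2404.9 − 1132.4 = 1272.5 t/h
CL = 100·R/F = 100·1272.5/1132.4 = 112.37 %

CL = 112.37 %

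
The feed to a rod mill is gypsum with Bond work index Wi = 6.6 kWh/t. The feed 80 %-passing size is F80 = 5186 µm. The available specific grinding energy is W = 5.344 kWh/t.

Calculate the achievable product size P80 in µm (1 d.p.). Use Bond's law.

W = 10 Wi / √P80 − 10 Wi / √F80
1/√P80 = 1/√F80 + W/(10·Wi)
  = 5.3440/(10·6.6) + 1/√5186 = 0.080970 + 0.013886 = 0.094856
P80 = (1/0.094856)² = 10.5423² = 111.14 µm

P80 = 111.1 µm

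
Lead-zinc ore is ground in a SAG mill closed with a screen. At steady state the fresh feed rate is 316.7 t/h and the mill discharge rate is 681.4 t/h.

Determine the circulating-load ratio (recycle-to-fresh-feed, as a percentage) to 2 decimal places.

CL = 115.16 %

M = F + R at steady state, so:
R = M − F = 681.4 − 316.7 = 364.7 t/h
CL = 100·R/F = 100·364.7/316.7 = 115.16 %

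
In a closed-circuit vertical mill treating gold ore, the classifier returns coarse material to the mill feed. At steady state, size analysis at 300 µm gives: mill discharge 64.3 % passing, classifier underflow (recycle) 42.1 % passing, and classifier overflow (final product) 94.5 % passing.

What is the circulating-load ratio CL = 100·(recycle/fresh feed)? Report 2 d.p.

Let r = R/F. Size balance at 300 µm:
(1+r)d = ru + o → r = (o−d)/(d−u)
r = (94.5 − 64.3)/(64.3 − 42.1) = 30.2/22.2 = 1.3604
CL = 100·r = 136.04 %

CL = 136.04 %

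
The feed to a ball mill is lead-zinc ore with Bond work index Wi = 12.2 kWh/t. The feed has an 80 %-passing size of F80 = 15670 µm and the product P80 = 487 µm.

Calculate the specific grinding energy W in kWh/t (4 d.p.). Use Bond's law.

W = 10 Wi (P80^-0.5 − F80^-0.5)
1/√487 = 0.045314;  1/√15670 = 0.007989
W = 10·12.2·(0.045314 − 0.007989) = 4.5538 kWh/t

W = 4.5538 kWh/t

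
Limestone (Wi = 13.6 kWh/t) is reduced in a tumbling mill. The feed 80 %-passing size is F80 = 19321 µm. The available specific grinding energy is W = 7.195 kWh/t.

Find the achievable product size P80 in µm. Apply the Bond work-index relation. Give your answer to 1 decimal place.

P80 = 276.9 µm

W_Bond = 10·Wi·(1/√P₈₀ − 1/√F₈₀)
P80^(−½) = W/(10 Wi) + F80^(−½)
  = 7.1950/(10·13.6) + 1/√19321 = 0.052904 + 0.007194 = 0.060099
P80 = (1/0.060099)² = 16.6393² = 276.87 µm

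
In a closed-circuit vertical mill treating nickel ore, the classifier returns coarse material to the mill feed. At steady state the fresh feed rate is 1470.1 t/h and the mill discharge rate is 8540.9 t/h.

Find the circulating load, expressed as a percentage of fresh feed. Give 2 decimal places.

CL = 480.97 %

M = F + R at steady state, so:
R = M − F = 8540.9 − 1470.1 = 7070.8 t/h
CL = 100·R/F = 100·7070.8/1470.1 = 480.97 %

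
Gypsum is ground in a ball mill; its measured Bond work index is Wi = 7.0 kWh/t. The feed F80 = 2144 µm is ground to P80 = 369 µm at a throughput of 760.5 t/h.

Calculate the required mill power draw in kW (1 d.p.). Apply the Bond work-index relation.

P = 1621.6 kW

Bond:  W = 10 Wi (1/√P − 1/√F)
W = 10·7.0·(1/√369 − 1/√2144) = 10·7.0·(0.030461) = 2.1323 kWh/t
P_mill = W·ṁ = 2.1323·760.5 = 1621.6 kW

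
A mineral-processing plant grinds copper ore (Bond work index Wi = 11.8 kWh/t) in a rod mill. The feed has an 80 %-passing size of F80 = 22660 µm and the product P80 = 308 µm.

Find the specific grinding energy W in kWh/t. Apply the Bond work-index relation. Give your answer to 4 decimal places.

W = 5.9398 kWh/t

W = 10 Wi (P80^-0.5 − F80^-0.5)
1/√308 = 0.056980;  1/√22660 = 0.006643
W = 10·11.8·(0.056980 − 0.006643) = 5.9398 kWh/t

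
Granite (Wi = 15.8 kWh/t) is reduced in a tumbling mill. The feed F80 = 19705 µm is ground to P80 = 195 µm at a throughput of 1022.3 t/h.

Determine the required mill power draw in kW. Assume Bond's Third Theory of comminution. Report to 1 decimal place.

W = 10 Wi / √P80 − 10 Wi / √F80
W = 10·15.8·(1/√195 − 1/√19705) = 10·15.8·(0.064488) = 10.1891 kWh/t
Power = W × throughput = 10.1891 kWh/t × 1022.3 t/h = 10416.3 kW

P = 10416.3 kW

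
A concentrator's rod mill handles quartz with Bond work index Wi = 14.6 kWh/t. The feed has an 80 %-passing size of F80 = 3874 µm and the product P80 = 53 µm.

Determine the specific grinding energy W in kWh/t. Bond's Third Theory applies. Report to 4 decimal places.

W = 17.7089 kWh/t

Bond:  W = 10 Wi (1/√P − 1/√F)
1/√53 = 0.137361;  1/√3874 = 0.016066
W = 10·14.6·(0.137361 − 0.016066) = 17.7089 kWh/t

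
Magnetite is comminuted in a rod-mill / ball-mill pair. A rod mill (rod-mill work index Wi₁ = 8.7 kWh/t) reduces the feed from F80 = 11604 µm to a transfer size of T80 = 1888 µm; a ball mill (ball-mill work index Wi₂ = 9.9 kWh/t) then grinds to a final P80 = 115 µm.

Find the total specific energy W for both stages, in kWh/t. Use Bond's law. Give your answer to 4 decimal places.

W = 8.1480 kWh/t

W = 10·Wi·[P80^(−½) − F80^(−½)]
Stage 1 (11604→1888 µm, Wi₁=8.7): W₁ = 10·8.7·(0.023014 − 0.009283) = 1.1946 kWh/t
Stage 2 (1888→115 µm, Wi₂=9.9): W₂ = 10·9.9·(0.093250 − 0.023014) = 6.9534 kWh/t
W = W₁ + W₂ = 1.1946 + 6.9534 = 8.1480 kWh/t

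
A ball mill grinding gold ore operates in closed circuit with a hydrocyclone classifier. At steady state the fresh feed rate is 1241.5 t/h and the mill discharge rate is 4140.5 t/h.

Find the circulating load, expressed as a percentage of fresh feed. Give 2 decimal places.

Mill node: discharge = fresh + recycle.
R = M − F = 4140.5 − 1241.5 = 2899.0 t/h
CL = 100·R/F = 100·2899.0/1241.5 = 233.51 %

CL = 233.51 %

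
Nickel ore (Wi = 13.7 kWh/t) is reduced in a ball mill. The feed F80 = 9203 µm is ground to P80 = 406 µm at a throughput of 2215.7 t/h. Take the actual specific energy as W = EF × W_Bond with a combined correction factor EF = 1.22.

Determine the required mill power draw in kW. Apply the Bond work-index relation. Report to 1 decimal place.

P = 14518.9 kW

Bond:  W = 10 Wi (1/√P − 1/√F)
W = 10·13.7·(1/√406 − 1/√9203) = 10·13.7·(0.039205) = 5.3711 kWh/t
Apply correction: 5.3711 × 1.22 = 6.5527 kWh/t
P_mill = W·ṁ = 6.5527·2215.7 = 14518.9 kW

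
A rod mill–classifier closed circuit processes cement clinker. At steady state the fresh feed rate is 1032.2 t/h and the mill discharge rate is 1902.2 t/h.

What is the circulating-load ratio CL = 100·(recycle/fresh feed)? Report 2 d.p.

CL = 84.29 %

Steady state: M = F + R.
R = M − F = 1902.2 − 1032.2 = 870.0 t/h
CL = 100·R/F = 100·870.0/1032.2 = 84.29 %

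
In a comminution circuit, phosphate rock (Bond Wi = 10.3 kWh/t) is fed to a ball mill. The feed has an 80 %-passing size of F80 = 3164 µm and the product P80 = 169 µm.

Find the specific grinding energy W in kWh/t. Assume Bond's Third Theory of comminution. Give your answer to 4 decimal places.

W = 10·Wi·[P80^(−½) − F80^(−½)]
1/√169 = 0.076923;  1/√3164 = 0.017778
W = 10·10.3·(0.076923 − 0.017778) = 6.0919 kWh/t

W = 6.0919 kWh/t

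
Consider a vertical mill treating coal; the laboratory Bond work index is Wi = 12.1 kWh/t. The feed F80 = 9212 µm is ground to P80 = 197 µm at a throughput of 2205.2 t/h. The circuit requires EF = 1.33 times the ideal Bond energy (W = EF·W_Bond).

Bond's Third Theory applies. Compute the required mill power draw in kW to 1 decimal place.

P = 21586.9 kW

W_Bond = 10·Wi·(1/√P₈₀ − 1/√F₈₀)
W = 10·12.1·(1/√197 − 1/√9212) = 10·12.1·(0.060828) = 7.3602 kWh/t
Apply correction: 7.3602 × 1.33 = 9.7891 kWh/t
P = W·T = 9.7891·2205.2 = 21586.9 kW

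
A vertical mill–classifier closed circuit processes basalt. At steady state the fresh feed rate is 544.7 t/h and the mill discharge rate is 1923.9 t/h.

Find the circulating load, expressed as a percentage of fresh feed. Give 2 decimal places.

Mill node: discharge = fresh + recycle.
R = M − F = 1923.9 − 544.7 = 1379.2 t/h
CL = 100·R/F = 100·1379.2/544.7 = 253.20 %

CL = 253.20 %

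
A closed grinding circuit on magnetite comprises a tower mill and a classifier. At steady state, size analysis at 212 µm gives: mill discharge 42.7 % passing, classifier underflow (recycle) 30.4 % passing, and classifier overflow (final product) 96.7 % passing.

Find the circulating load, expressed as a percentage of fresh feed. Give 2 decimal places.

CL = 439.02 %

Classifier node, passing 212 µm:
(1+r)·d = r·u + o ⇒ r = (o−d)/(d−u)
r = (96.7 − 42.7)/(42.7 − 30.4) = 54.0/12.3 = 4.3902
CL = 100·r = 439.02 %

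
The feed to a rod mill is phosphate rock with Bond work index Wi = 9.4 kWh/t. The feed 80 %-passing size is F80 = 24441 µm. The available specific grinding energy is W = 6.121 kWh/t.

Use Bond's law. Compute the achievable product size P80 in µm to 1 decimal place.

P80 = 195.5 µm

W = 10 Wi (P80^-0.5 − F80^-0.5)
⇒ 1/√P80 = W/(10 Wi) + 1/√F80
  = 6.1210/(10·9.4) + 1/√24441 = 0.065117 + 0.006396 = 0.071513
P80 = (1/0.071513)² = 13.9834² = 195.53 µm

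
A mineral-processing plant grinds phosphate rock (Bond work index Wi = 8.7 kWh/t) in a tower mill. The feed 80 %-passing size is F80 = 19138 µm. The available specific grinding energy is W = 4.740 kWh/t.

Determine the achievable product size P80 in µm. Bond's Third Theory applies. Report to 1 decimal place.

W = 10·Wi·[P80^(−½) − F80^(−½)]
P80^-0.5 = F80^-0.5 + W/(10 Wi)
  = 4.7400/(10·8.7) + 1/√19138 = 0.054483 + 0.007229 = 0.061711
P80 = (1/0.061711)² = 16.2045² = 262.59 µm

P80 = 262.6 µm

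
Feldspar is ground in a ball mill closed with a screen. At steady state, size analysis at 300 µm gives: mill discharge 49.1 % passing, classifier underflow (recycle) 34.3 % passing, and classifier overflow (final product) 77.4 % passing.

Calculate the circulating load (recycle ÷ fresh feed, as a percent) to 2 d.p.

Two-product formula at 300 µm:
Fd + Rd = Ru + Fo ⇒ R/F = (o−d)/(d−u)
r = (77.4 − 49.1)/(49.1 − 34.3) = 28.3/14.8 = 1.9122
CL = 100·r = 191.22 %

CL = 191.22 %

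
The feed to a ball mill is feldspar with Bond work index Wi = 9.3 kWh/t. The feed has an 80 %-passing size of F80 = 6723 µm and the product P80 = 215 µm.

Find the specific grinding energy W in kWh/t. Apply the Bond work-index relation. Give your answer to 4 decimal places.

W = 10·Wi·[P80^(−½) − F80^(−½)]
1/√215 = 0.068199;  1/√6723 = 0.012196
W = 10·9.3·(0.068199 − 0.012196) = 5.2083 kWh/t

W = 5.2083 kWh/t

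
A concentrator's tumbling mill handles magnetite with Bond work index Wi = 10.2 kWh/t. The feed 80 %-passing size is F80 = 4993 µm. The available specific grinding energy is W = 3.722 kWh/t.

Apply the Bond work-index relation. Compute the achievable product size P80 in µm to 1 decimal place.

W = 10 Wi (1/√P80 − 1/√F80)  [Bond]
1/√P80 = 1/√F80 + W/(10·Wi)
  = 3.7220/(10·10.2) + 1/√4993 = 0.036490 + 0.014152 = 0.050642
P80 = (1/0.050642)² = 19.7464² = 389.92 µm

P80 = 389.9 µm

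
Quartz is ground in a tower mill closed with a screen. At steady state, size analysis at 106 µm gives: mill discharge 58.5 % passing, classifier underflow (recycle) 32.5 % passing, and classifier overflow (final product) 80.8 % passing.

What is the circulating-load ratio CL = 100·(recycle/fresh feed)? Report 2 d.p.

CL = 85.77 %

Classifier node, passing 106 µm:
d + r·d = r·u + o → r(d−u) = o−d
r = (80.8 − 58.5)/(58.5 − 32.5) = 22.3/26.0 = 0.8577
CL = 100·r = 85.77 %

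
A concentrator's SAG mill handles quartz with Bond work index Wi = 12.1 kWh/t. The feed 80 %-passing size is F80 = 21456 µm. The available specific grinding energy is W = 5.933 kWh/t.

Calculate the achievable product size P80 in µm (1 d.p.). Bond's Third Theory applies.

Bond:  W = 10 Wi (1/√P − 1/√F)
1/√P80 = 1/√F80 + W/(10·Wi)
  = 5.9330/(10·12.1) + 1/√21456 = 0.049033 + 0.006827 = 0.055860
P80 = (1/0.055860)² = 17.9019² = 320.48 µm

P80 = 320.5 µm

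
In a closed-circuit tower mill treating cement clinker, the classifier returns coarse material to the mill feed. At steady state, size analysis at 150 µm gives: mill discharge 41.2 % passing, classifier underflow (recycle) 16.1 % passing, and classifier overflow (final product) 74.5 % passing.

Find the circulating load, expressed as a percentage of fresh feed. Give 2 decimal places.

Let r = R/F. Size balance at 150 µm:
(1+r)d = ru + o → r = (o−d)/(d−u)
r = (74.5 − 41.2)/(41.2 − 16.1) = 33.3/25.1 = 1.3267
CL = 100·r = 132.67 %

CL = 132.67 %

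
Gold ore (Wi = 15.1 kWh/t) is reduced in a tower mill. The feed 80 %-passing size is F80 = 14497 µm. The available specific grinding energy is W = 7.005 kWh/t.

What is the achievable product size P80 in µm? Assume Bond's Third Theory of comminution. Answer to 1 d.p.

W = 10 Wi (1/√P80 − 1/√F80)  [Bond]
⇒ 1/√P80 = W/(10·Wi) + 1/√F80
  = 7.0050/(10·15.1) + 1/√14497 = 0.046391 + 0.008305 = 0.054696
P80 = (1/0.054696)² = 18.2828² = 334.26 µm

P80 = 334.3 µm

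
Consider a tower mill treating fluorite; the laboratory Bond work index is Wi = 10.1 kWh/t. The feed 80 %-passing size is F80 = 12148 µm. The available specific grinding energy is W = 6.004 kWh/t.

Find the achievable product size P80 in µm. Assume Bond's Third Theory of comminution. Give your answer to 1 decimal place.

W = 10 Wi / √P80 − 10 Wi / √F80
⇒ 1/√P80 = W/(10 Wi) + 1/√F80
  = 6.0040/(10·10.1) + 1/√12148 = 0.059446 + 0.009073 = 0.068518
P80 = (1/0.068518)² = 14.5946² = 213.00 µm

P80 = 213.0 µm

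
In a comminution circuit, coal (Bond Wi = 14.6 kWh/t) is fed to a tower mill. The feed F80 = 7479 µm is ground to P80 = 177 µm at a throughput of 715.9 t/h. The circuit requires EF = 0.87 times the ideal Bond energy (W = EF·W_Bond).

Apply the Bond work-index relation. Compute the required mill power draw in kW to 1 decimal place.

P = 5783.5 kW

W = 10 Wi (P80^-0.5 − F80^-0.5)
W = 10·14.6·(1/√177 − 1/√7479) = 10·14.6·(0.063601) = 9.2858 kWh/t
Corrected W = EF·W_Bond = 0.87·9.2858 = 8.0786 kWh/t
P = W·T = 8.0786·715.9 = 5783.5 kW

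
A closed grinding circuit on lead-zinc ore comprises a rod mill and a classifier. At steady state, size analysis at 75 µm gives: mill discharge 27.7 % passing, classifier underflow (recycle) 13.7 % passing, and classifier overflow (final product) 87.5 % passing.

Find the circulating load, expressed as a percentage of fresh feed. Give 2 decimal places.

CL = 427.14 %

Balance %-passing 75 µm (r = R/F):
r = (o − d)/(d − u)
r = (87.5 − 27.7)/(27.7 − 13.7) = 59.8/14.0 = 4.2714
CL = 100·r = 427.14 %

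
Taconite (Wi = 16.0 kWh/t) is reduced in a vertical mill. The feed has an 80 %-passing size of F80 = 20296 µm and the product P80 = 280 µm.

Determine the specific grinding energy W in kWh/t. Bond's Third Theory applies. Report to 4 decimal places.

W = 10 Wi (1/√P80 − 1/√F80)  [Bond]
1/√280 = 0.059761;  1/√20296 = 0.007019
W = 10·16.0·(0.059761 − 0.007019) = 8.4387 kWh/t

W = 8.4387 kWh/t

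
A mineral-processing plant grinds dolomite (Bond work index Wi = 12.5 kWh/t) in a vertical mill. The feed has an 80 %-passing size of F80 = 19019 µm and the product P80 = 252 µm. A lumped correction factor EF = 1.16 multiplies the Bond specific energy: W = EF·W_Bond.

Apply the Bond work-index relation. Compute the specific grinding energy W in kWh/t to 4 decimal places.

W = 8.0827 kWh/t

W_Bond = 10·Wi·(1/√P₈₀ − 1/√F₈₀)
1/√252 = 0.062994;  1/√19019 = 0.007251
W = 10·12.5·(0.062994 − 0.007251) = 6.9679 kWh/t
W_actual = 1.16 × 6.9679 = 8.0827 kWh/t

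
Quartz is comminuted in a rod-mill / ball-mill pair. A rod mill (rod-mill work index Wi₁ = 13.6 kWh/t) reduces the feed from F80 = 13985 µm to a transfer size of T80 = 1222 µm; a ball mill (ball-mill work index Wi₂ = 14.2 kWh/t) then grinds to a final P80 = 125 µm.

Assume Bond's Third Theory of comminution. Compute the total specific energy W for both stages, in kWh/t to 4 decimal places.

W = 10 Wi (1/√P80 − 1/√F80)  [Bond]
Stage 1 (13985→1222 µm, Wi₁=13.6): W₁ = 10·13.6·(0.028606 − 0.008456) = 2.7405 kWh/t
Stage 2 (1222→125 µm, Wi₂=14.2): W₂ = 10·14.2·(0.089443 − 0.028606) = 8.6387 kWh/t
W = W₁ + W₂ = 2.7405 + 8.6387 = 11.3792 kWh/t

W = 11.3792 kWh/t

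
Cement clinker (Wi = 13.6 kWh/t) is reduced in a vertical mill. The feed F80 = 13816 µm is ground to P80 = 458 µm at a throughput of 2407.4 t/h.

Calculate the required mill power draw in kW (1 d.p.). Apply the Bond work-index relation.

W = 10 Wi (P80^-0.5 − F80^-0.5)
W = 10·13.6·(1/√458 − 1/√13816) = 10·13.6·(0.038219) = 5.1978 kWh/t
P = W·T = 5.1978·2407.4 = 12513.2 kW

P = 12513.2 kW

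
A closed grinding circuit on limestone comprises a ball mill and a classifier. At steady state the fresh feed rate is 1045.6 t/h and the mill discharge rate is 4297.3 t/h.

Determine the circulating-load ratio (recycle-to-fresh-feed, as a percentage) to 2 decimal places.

M = F + R at steady state, so:
R = M − F = 4297.3 − 1045.6 = 3251.7 t/h
CL = 100·R/F = 100·3251.7/1045.6 = 310.99 %

CL = 310.99 %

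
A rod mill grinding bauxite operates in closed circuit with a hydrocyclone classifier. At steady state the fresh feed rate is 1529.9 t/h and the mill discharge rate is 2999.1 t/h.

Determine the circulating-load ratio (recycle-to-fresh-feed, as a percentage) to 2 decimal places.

Steady state: M = F + R.
R = M − F = 2999.1 − 1529.9 = 1469.2 t/h
CL = 100·R/F = 100·1469.2/1529.9 = 96.03 %

CL = 96.03 %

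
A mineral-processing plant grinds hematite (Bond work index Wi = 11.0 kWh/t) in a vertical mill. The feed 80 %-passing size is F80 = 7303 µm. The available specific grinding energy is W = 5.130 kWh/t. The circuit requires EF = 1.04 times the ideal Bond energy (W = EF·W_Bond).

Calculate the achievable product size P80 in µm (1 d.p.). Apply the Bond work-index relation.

P80 = 312.8 µm

W = 10 Wi (P80^-0.5 − F80^-0.5)
W_Bond = W / EF = 5.130 / 1.04 = 4.9327 kWh/t
⇒ 1/√P80 = W_Bond/(10·Wi) + 1/√F80
  = 4.9327/(10·11.0) + 1/√7303 = 0.044843 + 0.011702 = 0.056544
P80 = (1/0.056544)² = 17.6852² = 312.77 µm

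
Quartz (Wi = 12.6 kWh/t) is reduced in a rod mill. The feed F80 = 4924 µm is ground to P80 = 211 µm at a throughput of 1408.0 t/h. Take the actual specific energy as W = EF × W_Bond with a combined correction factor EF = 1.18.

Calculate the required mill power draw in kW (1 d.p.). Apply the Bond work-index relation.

W = 10 Wi (1/√P80 − 1/√F80)  [Bond]
W = 10·12.6·(1/√211 − 1/√4924) = 10·12.6·(0.054592) = 6.8786 kWh/t
Corrected W = EF·W_Bond = 1.18·6.8786 = 8.1167 kWh/t
P = W·T = 8.1167·1408.0 = 11428.4 kW

P = 11428.4 kW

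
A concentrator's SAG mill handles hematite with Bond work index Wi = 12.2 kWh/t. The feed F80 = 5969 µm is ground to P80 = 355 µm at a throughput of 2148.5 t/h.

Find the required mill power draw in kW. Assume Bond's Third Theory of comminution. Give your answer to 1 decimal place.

P = 10519.0 kW

Bond: W = 10·Wi·(1/√P80 − 1/√F80)
W = 10·12.2·(1/√355 − 1/√5969) = 10·12.2·(0.040131) = 4.8960 kWh/t
P_mill = W·ṁ = 4.8960·2148.5 = 10519.0 kW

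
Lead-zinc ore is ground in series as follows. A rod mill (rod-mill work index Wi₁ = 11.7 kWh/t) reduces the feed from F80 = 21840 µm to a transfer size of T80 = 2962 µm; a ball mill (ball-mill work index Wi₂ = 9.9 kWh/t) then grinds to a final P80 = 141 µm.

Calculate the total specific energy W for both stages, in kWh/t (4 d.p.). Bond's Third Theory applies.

W = 10 Wi (1/√P80 − 1/√F80)  [Bond]
Stage 1 (21840→2962 µm, Wi₁=11.7): W₁ = 10·11.7·(0.018374 − 0.006767) = 1.3581 kWh/t
Stage 2 (2962→141 µm, Wi₂=9.9): W₂ = 10·9.9·(0.084215 − 0.018374) = 6.5183 kWh/t
W = W₁ + W₂ = 1.3581 + 6.5183 = 7.8763 kWh/t

W = 7.8763 kWh/t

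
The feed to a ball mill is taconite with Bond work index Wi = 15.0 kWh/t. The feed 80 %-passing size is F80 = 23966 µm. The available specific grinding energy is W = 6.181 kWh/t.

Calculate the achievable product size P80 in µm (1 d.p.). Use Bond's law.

W = 10 Wi (P80^-0.5 − F80^-0.5)
⇒ 1/√P80 = W/(10 Wi) + 1/√F80
  = 6.1810/(10·15.0) + 1/√23966 = 0.041207 + 0.006460 = 0.047666
P80 = (1/0.047666)² = 20.9792² = 440.13 µm

P80 = 440.1 µm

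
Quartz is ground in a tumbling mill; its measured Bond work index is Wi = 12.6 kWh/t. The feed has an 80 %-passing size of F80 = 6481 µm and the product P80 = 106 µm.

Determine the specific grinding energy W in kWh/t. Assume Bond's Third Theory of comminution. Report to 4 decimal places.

W = 10.6731 kWh/t

W = 10·Wi·[P80^(−½) − F80^(−½)]
1/√106 = 0.097129;  1/√6481 = 0.012422
W = 10·12.6·(0.097129 − 0.012422) = 10.6731 kWh/t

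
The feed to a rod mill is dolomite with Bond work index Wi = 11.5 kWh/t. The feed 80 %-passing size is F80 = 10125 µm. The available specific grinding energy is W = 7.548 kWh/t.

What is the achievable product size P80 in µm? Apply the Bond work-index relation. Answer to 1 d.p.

P80 = 175.1 µm

W = 10 Wi (P80^-0.5 − F80^-0.5)
P80^(−½) = W/(10 Wi) + F80^(−½)
  = 7.5480/(10·11.5) + 1/√10125 = 0.065635 + 0.009938 = 0.075573
P80 = (1/0.075573)² = 13.2323² = 175.09 µm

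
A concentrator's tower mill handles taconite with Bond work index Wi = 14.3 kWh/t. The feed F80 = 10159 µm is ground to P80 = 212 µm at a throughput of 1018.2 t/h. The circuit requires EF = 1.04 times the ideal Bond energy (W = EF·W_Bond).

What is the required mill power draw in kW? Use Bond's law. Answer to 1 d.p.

P = 8897.7 kW

W = 10·Wi·(P80^(-½) − F80^(-½))
W = 10·14.3·(1/√212 − 1/√10159) = 10·14.3·(0.058759) = 8.4025 kWh/t
Corrected W = EF·W_Bond = 1.04·8.4025 = 8.7386 kWh/t
P_mill = W·ṁ = 8.7386·1018.2 = 8897.7 kW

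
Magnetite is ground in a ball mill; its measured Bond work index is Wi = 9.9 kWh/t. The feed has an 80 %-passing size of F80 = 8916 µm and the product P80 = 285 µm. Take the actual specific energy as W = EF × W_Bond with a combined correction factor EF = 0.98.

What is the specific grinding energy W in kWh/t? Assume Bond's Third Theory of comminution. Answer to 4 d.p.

W_Bond = 10·Wi·(1/√P₈₀ − 1/√F₈₀)
1/√285 = 0.059235;  1/√8916 = 0.010590
W = 10·9.9·(0.059235 − 0.010590) = 4.8158 kWh/t
Apply correction: 4.8158 × 0.98 = 4.7195 kWh/t

W = 4.7195 kWh/t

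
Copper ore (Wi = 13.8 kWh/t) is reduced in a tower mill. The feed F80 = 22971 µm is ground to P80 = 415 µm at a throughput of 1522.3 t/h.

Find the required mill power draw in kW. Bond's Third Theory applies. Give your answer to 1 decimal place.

W = 10 Wi (1/√P80 − 1/√F80)  [Bond]
W = 10·13.8·(1/√415 − 1/√22971) = 10·13.8·(0.042490) = 5.8636 kWh/t
P_mill = W·ṁ = 5.8636·1522.3 = 8926.2 kW

P = 8926.2 kW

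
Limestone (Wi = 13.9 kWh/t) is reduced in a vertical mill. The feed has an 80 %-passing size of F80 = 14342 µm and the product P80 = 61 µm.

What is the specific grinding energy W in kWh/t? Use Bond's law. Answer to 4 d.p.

W = 16.6365 kWh/t

W = 10 Wi / √P80 − 10 Wi / √F80
1/√61 = 0.128037;  1/√14342 = 0.008350
W = 10·13.9·(0.128037 − 0.008350) = 16.6365 kWh/t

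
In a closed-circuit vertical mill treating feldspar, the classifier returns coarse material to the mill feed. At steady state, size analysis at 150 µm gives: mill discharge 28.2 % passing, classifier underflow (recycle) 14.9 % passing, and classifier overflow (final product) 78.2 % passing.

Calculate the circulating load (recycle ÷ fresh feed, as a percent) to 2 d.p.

CL = 375.94 %

Two-product formula at 150 µm:
r = (o − d)/(d − u)
r = (78.2 − 28.2)/(28.2 − 14.9) = 50.0/13.3 = 3.7594
CL = 100·r = 375.94 %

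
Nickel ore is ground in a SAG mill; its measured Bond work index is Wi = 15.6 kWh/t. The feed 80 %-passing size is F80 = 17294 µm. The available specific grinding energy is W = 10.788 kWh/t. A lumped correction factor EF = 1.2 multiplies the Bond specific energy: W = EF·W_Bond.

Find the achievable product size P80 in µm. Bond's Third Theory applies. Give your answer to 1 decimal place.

W = 10 Wi (1/√P80 − 1/√F80)  [Bond]
W_Bond = W / EF = 10.788 / 1.2 = 8.9900 kWh/t
⇒ 1/√P80 = W_Bond/(10 Wi) + 1/√F80
  = 8.9900/(10·15.6) + 1/√17294 = 0.057628 + 0.007604 = 0.065232
P80 = (1/0.065232)² = 15.3298² = 235.00 µm

P80 = 235.0 µm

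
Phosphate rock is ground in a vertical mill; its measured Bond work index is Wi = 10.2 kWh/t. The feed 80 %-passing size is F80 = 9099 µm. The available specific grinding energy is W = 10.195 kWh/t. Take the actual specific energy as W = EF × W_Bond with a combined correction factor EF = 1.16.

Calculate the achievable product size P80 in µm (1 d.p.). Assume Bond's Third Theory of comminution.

Bond:  W = 10 Wi (1/√P − 1/√F)
W_Bond = W / EF = 10.195 / 1.16 = 8.7888 kWh/t
⇒ 1/√P80 = W_Bond/(10 Wi) + 1/√F80
  = 8.7888/(10·10.2) + 1/√9099 = 0.086165 + 0.010483 = 0.096648
P80 = (1/0.096648)² = 10.3468² = 107.06 µm

P80 = 107.1 µm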